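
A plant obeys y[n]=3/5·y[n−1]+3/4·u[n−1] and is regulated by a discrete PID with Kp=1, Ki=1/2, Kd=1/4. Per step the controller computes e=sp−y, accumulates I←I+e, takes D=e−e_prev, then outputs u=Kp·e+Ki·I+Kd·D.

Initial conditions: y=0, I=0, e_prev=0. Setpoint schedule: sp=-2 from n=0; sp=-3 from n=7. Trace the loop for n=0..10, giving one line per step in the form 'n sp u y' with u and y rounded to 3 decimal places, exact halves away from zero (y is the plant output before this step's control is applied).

0 -2 -3.500 0.000
1 -2 0.594 -2.625
2 -2 -2.367 -1.130
3 -2 -0.112 -2.453
4 -2 -1.786 -1.556
5 -2 -0.529 -2.273
6 -2 -1.469 -1.761
7 -3 -2.515 -2.158
8 -3 -0.995 -3.181
9 -3 -2.081 -2.655
10 -3 -1.249 -3.154

(exact arithmetic carried between steps; '≈' marks a value shown rounded to 6 d.p. or computed from one; I and e_prev carry over from the previous line; the table rounds u and y to 3 d.p., halves away from zero)
n=0: y=0, sp=-2, e=sp−y=-2; I=-2, D=e−e_prev=-2; u=1·(-2)+1/2·(-2)+1/4·(-2)=-3.5; next y=3/5·0+3/4·(-3.5)=-2.625
n=1: y=-2.625, sp=-2, e=sp−y=0.625; I=-1.375, D=e−e_prev=2.625; u=1·0.625+1/2·(-1.375)+1/4·2.625=0.59375; next y=3/5·(-2.625)+3/4·0.59375≈-1.129688
n=2: y≈-1.129688, sp=-2, e=sp−y≈-0.870313; I≈-2.245313, D=e−e_prev≈-1.495313; u=1·(-0.870313)+1/2·(-2.245313)+1/4·(-1.495313)≈-2.366797; next y=3/5·(-1.129688)+3/4·(-2.366797)≈-2.452910
n=3: y≈-2.452910, sp=-2, e=sp−y≈0.452910; I≈-1.792402, D=e−e_prev≈1.323223; u=1·0.452910+1/2·(-1.792402)+1/4·1.323223≈-0.112485; next y=3/5·(-2.452910)+3/4·(-0.112485)≈-1.556110
n=4: y≈-1.556110, sp=-2, e=sp−y≈-0.443890; I≈-2.236292, D=e−e_prev≈-0.896800; u=1·(-0.443890)+1/2·(-2.236292)+1/4·(-0.896800)≈-1.786236; next y=3/5·(-1.556110)+3/4·(-1.786236)≈-2.273343
n=5: y≈-2.273343, sp=-2, e=sp−y≈0.273343; I≈-1.962949, D=e−e_prev≈0.717233; u=1·0.273343+1/2·(-1.962949)+1/4·0.717233≈-0.528823; next y=3/5·(-2.273343)+3/4·(-0.528823)≈-1.760623
n=6: y≈-1.760623, sp=-2, e=sp−y≈-0.239377; I≈-2.202326, D=e−e_prev≈-0.512720; u=1·(-0.239377)+1/2·(-2.202326)+1/4·(-0.512720)≈-1.468720; next y=3/5·(-1.760623)+3/4·(-1.468720)≈-2.157914
n=7: y≈-2.157914, sp=-3, e=sp−y≈-0.842086; I≈-3.044412, D=e−e_prev≈-0.602710; u=1·(-0.842086)+1/2·(-3.044412)+1/4·(-0.602710)≈-2.514970; next y=3/5·(-2.157914)+3/4·(-2.514970)≈-3.180976
n=8: y≈-3.180976, sp=-3, e=sp−y≈0.180976; I≈-2.863437, D=e−e_prev≈1.023062; u=1·0.180976+1/2·(-2.863437)+1/4·1.023062≈-0.994977; next y=3/5·(-3.180976)+3/4·(-0.994977)≈-2.654818
n=9: y≈-2.654818, sp=-3, e=sp−y≈-0.345182; I≈-3.208618, D=e−e_prev≈-0.526157; u=1·(-0.345182)+1/2·(-3.208618)+1/4·(-0.526157)≈-2.081030; next y=3/5·(-2.654818)+3/4·(-2.081030)≈-3.153664
n=10: y≈-3.153664, sp=-3, e=sp−y≈0.153664; I≈-3.054955, D=e−e_prev≈0.498845; u=1·0.153664+1/2·(-3.054955)+1/4·0.498845≈-1.249102; next y=3/5·(-3.153664)+3/4·(-1.249102)≈-2.829025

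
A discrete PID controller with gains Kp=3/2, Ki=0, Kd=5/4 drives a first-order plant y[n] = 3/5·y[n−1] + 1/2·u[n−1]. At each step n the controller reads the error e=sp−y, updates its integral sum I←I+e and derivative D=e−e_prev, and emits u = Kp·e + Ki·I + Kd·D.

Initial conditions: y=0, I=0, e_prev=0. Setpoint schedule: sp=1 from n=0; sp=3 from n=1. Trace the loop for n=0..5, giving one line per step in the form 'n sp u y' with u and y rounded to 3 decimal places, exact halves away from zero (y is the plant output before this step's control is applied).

0 1 2.750 0.000
1 3 3.219 1.375
2 3 -0.476 2.434
3 3 4.180 1.223
4 3 -1.737 2.824
5 3 5.759 0.826

(exact arithmetic carried between steps; '≈' marks a value shown rounded to 6 d.p. or computed from one; I and e_prev carry over from the previous line; the table rounds u and y to 3 d.p., halves away from zero)
n=0: y=0, sp=1, e=sp−y=1; I=1, D=e−e_prev=1; u=3/2·1+0·1+5/4·1=2.75; next y=3/5·0+1/2·2.75=1.375
n=1: y=1.375, sp=3, e=sp−y=1.625; I=2.625, D=e−e_prev=0.625; u=3/2·1.625+0·2.625+5/4·0.625=3.21875; next y=3/5·1.375+1/2·3.21875=2.434375
n=2: y=2.434375, sp=3, e=sp−y=0.565625; I=3.190625, D=e−e_prev=-1.059375; u=3/2·0.565625+0·3.190625+5/4·(-1.059375)≈-0.475781; next y=3/5·2.434375+1/2·(-0.475781)≈1.222734
n=3: y≈1.222734, sp=3, e=sp−y≈1.777266; I≈4.967891, D=e−e_prev≈1.211641; u=3/2·1.777266+0·4.967891+5/4·1.211641≈4.180449; next y=3/5·1.222734+1/2·4.180449≈2.823865
n=4: y≈2.823865, sp=3, e=sp−y≈0.176135; I≈5.144025, D=e−e_prev≈-1.601131; u=3/2·0.176135+0·5.144025+5/4·(-1.601131)≈-1.737211; next y=3/5·2.823865+1/2·(-1.737211)≈0.825713
n=5: y≈0.825713, sp=3, e=sp−y≈2.174287; I≈7.318312, D=e−e_prev≈1.998152; u=3/2·2.174287+0·7.318312+5/4·1.998152≈5.759120; next y=3/5·0.825713+1/2·5.759120≈3.374988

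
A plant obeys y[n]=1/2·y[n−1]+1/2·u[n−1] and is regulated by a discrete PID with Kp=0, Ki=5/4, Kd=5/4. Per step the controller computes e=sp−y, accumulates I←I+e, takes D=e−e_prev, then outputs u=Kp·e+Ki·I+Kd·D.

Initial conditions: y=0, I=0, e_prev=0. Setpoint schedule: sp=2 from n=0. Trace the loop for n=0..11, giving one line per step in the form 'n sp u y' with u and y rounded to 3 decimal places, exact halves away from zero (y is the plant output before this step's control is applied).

0 2 5.000 0.000
1 2 -1.250 2.500
2 2 5.938 0.625
3 2 -1.328 3.281
4 2 6.152 0.977
5 2 -1.919 3.564
6 2 6.215 0.823
7 2 -2.481 3.519
8 2 6.490 0.519
9 2 -2.872 3.505
10 2 6.950 0.316
11 2 -3.223 3.633

(exact arithmetic carried between steps; '≈' marks a value shown rounded to 6 d.p. or computed from one; I and e_prev carry over from the previous line; the table rounds u and y to 3 d.p., halves away from zero)
n=0: y=0, sp=2, e=sp−y=2; I=2, D=e−e_prev=2; u=0·2+5/4·2+5/4·2=5; next y=1/2·0+1/2·5=2.5
n=1: y=2.5, sp=2, e=sp−y=-0.5; I=1.5, D=e−e_prev=-2.5; u=0·(-0.5)+5/4·1.5+5/4·(-2.5)=-1.25; next y=1/2·2.5+1/2·(-1.25)=0.625
n=2: y=0.625, sp=2, e=sp−y=1.375; I=2.875, D=e−e_prev=1.875; u=0·1.375+5/4·2.875+5/4·1.875=5.9375; next y=1/2·0.625+1/2·5.9375=3.28125
n=3: y=3.28125, sp=2, e=sp−y=-1.28125; I=1.59375, D=e−e_prev=-2.65625; u=0·(-1.28125)+5/4·1.59375+5/4·(-2.65625)=-1.328125; next y=1/2·3.28125+1/2·(-1.328125)≈0.976563
n=4: y≈0.976563, sp=2, e=sp−y≈1.023438; I≈2.617188, D=e−e_prev≈2.304688; u=0·1.023438+5/4·2.617188+5/4·2.304688≈6.152344; next y=1/2·0.976563+1/2·6.152344≈3.564453
n=5: y≈3.564453, sp=2, e=sp−y≈-1.564453; I≈1.052734, D=e−e_prev≈-2.587891; u=0·(-1.564453)+5/4·1.052734+5/4·(-2.587891)≈-1.918945; next y=1/2·3.564453+1/2·(-1.918945)≈0.822754
n=6: y≈0.822754, sp=2, e=sp−y≈1.177246; I≈2.229980, D=e−e_prev≈2.741699; u=0·1.177246+5/4·2.229980+5/4·2.741699≈6.214600; next y=1/2·0.822754+1/2·6.214600≈3.518677
n=7: y≈3.518677, sp=2, e=sp−y≈-1.518677; I≈0.711304, D=e−e_prev≈-2.695923; u=0·(-1.518677)+5/4·0.711304+5/4·(-2.695923)≈-2.480774; next y=1/2·3.518677+1/2·(-2.480774)≈0.518951
n=8: y≈0.518951, sp=2, e=sp−y≈1.481049; I≈2.192352, D=e−e_prev≈2.999725; u=0·1.481049+5/4·2.192352+5/4·2.999725≈6.490097; next y=1/2·0.518951+1/2·6.490097≈3.504524
n=9: y≈3.504524, sp=2, e=sp−y≈-1.504524; I≈0.687828, D=e−e_prev≈-2.985573; u=0·(-1.504524)+5/4·0.687828+5/4·(-2.985573)≈-2.872181; next y=1/2·3.504524+1/2·(-2.872181)≈0.316172
n=10: y≈0.316172, sp=2, e=sp−y≈1.683828; I≈2.371656, D=e−e_prev≈3.188353; u=0·1.683828+5/4·2.371656+5/4·3.188353≈6.950011; next y=1/2·0.316172+1/2·6.950011≈3.633091
n=11: y≈3.633091, sp=2, e=sp−y≈-1.633091; I≈0.738565, D=e−e_prev≈-3.316920; u=0·(-1.633091)+5/4·0.738565+5/4·(-3.316920)≈-3.222944; next y=1/2·3.633091+1/2·(-3.222944)≈0.205074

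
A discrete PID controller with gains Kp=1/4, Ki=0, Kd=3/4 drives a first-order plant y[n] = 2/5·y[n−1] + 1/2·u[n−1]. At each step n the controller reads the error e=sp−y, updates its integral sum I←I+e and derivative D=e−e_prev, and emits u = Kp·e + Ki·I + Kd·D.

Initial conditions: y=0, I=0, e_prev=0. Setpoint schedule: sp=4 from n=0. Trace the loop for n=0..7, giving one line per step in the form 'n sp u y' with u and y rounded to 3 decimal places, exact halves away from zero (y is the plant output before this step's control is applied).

(exact arithmetic carried between steps; '≈' marks a value shown rounded to 6 d.p. or computed from one; I and e_prev carry over from the previous line; the table rounds u and y to 3 d.p., halves away from zero)
n=0: y=0, sp=4, e=sp−y=4; I=4, D=e−e_prev=4; u=1/4·4+0·4+3/4·4=4; next y=2/5·0+1/2·4=2
n=1: y=2, sp=4, e=sp−y=2; I=6, D=e−e_prev=-2; u=1/4·2+0·6+3/4·(-2)=-1; next y=2/5·2+1/2·(-1)=0.3
n=2: y=0.3, sp=4, e=sp−y=3.7; I=9.7, D=e−e_prev=1.7; u=1/4·3.7+0·9.7+3/4·1.7=2.2; next y=2/5·0.3+1/2·2.2=1.22
n=3: y=1.22, sp=4, e=sp−y=2.78; I=12.48, D=e−e_prev=-0.92; u=1/4·2.78+0·12.48+3/4·(-0.92)=0.005; next y=2/5·1.22+1/2·0.005=0.4905
n=4: y=0.4905, sp=4, e=sp−y=3.5095; I=15.9895, D=e−e_prev=0.7295; u=1/4·3.5095+0·15.9895+3/4·0.7295=1.4245; next y=2/5·0.4905+1/2·1.4245=0.90845
n=5: y=0.90845, sp=4, e=sp−y=3.09155; I=19.08105, D=e−e_prev=-0.41795; u=1/4·3.09155+0·19.08105+3/4·(-0.41795)=0.459425; next y=2/5·0.90845+1/2·0.459425≈0.593093
n=6: y≈0.593093, sp=4, e=sp−y≈3.406908; I≈22.487958, D=e−e_prev≈0.315358; u=1/4·3.406908+0·22.487958+3/4·0.315358≈1.088245; next y=2/5·0.593093+1/2·1.088245≈0.781360
n=7: y≈0.781360, sp=4, e=sp−y≈3.218641; I≈25.706598, D=e−e_prev≈-0.188267; u=1/4·3.218641+0·25.706598+3/4·(-0.188267)≈0.663460; next y=2/5·0.781360+1/2·0.663460≈0.644274

0 4 4.000 0.000
1 4 -1.000 2.000
2 4 2.200 0.300
3 4 0.005 1.220
4 4 1.425 0.491
5 4 0.459 0.908
6 4 1.088 0.593
7 4 0.663 0.781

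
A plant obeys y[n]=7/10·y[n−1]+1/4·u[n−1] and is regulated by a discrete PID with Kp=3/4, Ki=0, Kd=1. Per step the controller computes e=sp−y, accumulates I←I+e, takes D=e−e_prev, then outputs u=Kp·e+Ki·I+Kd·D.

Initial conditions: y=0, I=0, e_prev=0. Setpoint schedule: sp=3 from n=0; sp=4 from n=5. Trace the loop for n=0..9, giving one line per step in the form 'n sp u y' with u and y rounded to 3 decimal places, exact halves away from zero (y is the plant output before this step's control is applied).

(exact arithmetic carried between steps; '≈' marks a value shown rounded to 6 d.p. or computed from one; I and e_prev carry over from the previous line; the table rounds u and y to 3 d.p., halves away from zero)
n=0: y=0, sp=3, e=sp−y=3; I=3, D=e−e_prev=3; u=3/4·3+0·3+1·3=5.25; next y=7/10·0+1/4·5.25=1.3125
n=1: y=1.3125, sp=3, e=sp−y=1.6875; I=4.6875, D=e−e_prev=-1.3125; u=3/4·1.6875+0·4.6875+1·(-1.3125)=-0.046875; next y=7/10·1.3125+1/4·(-0.046875)≈0.907031
n=2: y≈0.907031, sp=3, e=sp−y≈2.092969; I≈6.780469, D=e−e_prev≈0.405469; u=3/4·2.092969+0·6.780469+1·0.405469≈1.975195; next y=7/10·0.907031+1/4·1.975195≈1.128721
n=3: y≈1.128721, sp=3, e=sp−y≈1.871279; I≈8.651748, D=e−e_prev≈-0.221689; u=3/4·1.871279+0·8.651748+1·(-0.221689)≈1.181770; next y=7/10·1.128721+1/4·1.181770≈1.085547
n=4: y≈1.085547, sp=3, e=sp−y≈1.914453; I≈10.566201, D=e−e_prev≈0.043174; u=3/4·1.914453+0·10.566201+1·0.043174≈1.479013; next y=7/10·1.085547+1/4·1.479013≈1.129636
n=5: y≈1.129636, sp=4, e=sp−y≈2.870364; I≈13.436565, D=e−e_prev≈0.955911; u=3/4·2.870364+0·13.436565+1·0.955911≈3.108684; next y=7/10·1.129636+1/4·3.108684≈1.567916
n=6: y≈1.567916, sp=4, e=sp−y≈2.432084; I≈15.868649, D=e−e_prev≈-0.438280; u=3/4·2.432084+0·15.868649+1·(-0.438280)≈1.385783; next y=7/10·1.567916+1/4·1.385783≈1.443987
n=7: y≈1.443987, sp=4, e=sp−y≈2.556013; I≈18.424661, D=e−e_prev≈0.123929; u=3/4·2.556013+0·18.424661+1·0.123929≈2.040939; next y=7/10·1.443987+1/4·2.040939≈1.521026
n=8: y≈1.521026, sp=4, e=sp−y≈2.478974; I≈20.903636, D=e−e_prev≈-0.077039; u=3/4·2.478974+0·20.903636+1·(-0.077039)≈1.782192; next y=7/10·1.521026+1/4·1.782192≈1.510266
n=9: y≈1.510266, sp=4, e=sp−y≈2.489734; I≈23.393370, D=e−e_prev≈0.010760; u=3/4·2.489734+0·23.393370+1·0.010760≈1.878060; next y=7/10·1.510266+1/4·1.878060≈1.526701

0 3 5.250 0.000
1 3 -0.047 1.313
2 3 1.975 0.907
3 3 1.182 1.129
4 3 1.479 1.086
5 4 3.109 1.130
6 4 1.386 1.568
7 4 2.041 1.444
8 4 1.782 1.521
9 4 1.878 1.510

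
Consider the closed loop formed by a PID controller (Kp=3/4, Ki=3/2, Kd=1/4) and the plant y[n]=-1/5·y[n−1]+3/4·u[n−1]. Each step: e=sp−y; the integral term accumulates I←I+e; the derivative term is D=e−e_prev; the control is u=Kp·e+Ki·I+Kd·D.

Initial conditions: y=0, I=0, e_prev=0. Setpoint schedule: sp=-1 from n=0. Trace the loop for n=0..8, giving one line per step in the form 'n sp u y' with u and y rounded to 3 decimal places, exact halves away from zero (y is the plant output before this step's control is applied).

(exact arithmetic carried between steps; '≈' marks a value shown rounded to 6 d.p. or computed from one; I and e_prev carry over from the previous line; the table rounds u and y to 3 d.p., halves away from zero)
n=0: y=0, sp=-1, e=sp−y=-1; I=-1, D=e−e_prev=-1; u=3/4·(-1)+3/2·(-1)+1/4·(-1)=-2.5; next y=-1/5·0+3/4·(-2.5)=-1.875
n=1: y=-1.875, sp=-1, e=sp−y=0.875; I=-0.125, D=e−e_prev=1.875; u=3/4·0.875+3/2·(-0.125)+1/4·1.875=0.9375; next y=-1/5·(-1.875)+3/4·0.9375=1.078125
n=2: y=1.078125, sp=-1, e=sp−y=-2.078125; I=-2.203125, D=e−e_prev=-2.953125; u=3/4·(-2.078125)+3/2·(-2.203125)+1/4·(-2.953125)≈-5.601563; next y=-1/5·1.078125+3/4·(-5.601563)≈-4.416797
n=3: y≈-4.416797, sp=-1, e=sp−y≈3.416797; I≈1.213672, D=e−e_prev≈5.494922; u=3/4·3.416797+3/2·1.213672+1/4·5.494922≈5.756836; next y=-1/5·(-4.416797)+3/4·5.756836≈5.200986
n=4: y≈5.200986, sp=-1, e=sp−y≈-6.200986; I≈-4.987314, D=e−e_prev≈-9.617783; u=3/4·(-6.200986)+3/2·(-4.987314)+1/4·(-9.617783)≈-14.536157; next y=-1/5·5.200986+3/4·(-14.536157)≈-11.942315
n=5: y≈-11.942315, sp=-1, e=sp−y≈10.942315; I≈5.955001, D=e−e_prev≈17.143302; u=3/4·10.942315+3/2·5.955001+1/4·17.143302≈21.425063; next y=-1/5·(-11.942315)+3/4·21.425063≈18.457260
n=6: y≈18.457260, sp=-1, e=sp−y≈-19.457260; I≈-13.502259, D=e−e_prev≈-30.399575; u=3/4·(-19.457260)+3/2·(-13.502259)+1/4·(-30.399575)≈-42.446228; next y=-1/5·18.457260+3/4·(-42.446228)≈-35.526123
n=7: y≈-35.526123, sp=-1, e=sp−y≈34.526123; I≈21.023864, D=e−e_prev≈53.983383; u=3/4·34.526123+3/2·21.023864+1/4·53.983383≈70.926234; next y=-1/5·(-35.526123)+3/4·70.926234≈60.299900
n=8: y≈60.299900, sp=-1, e=sp−y≈-61.299900; I≈-40.276036, D=e−e_prev≈-95.826023; u=3/4·(-61.299900)+3/2·(-40.276036)+1/4·(-95.826023)≈-130.345485; next y=-1/5·60.299900+3/4·(-130.345485)≈-109.819094

0 -1 -2.500 0.000
1 -1 0.938 -1.875
2 -1 -5.602 1.078
3 -1 5.757 -4.417
4 -1 -14.536 5.201
5 -1 21.425 -11.942
6 -1 -42.446 18.457
7 -1 70.926 -35.526
8 -1 -130.345 60.300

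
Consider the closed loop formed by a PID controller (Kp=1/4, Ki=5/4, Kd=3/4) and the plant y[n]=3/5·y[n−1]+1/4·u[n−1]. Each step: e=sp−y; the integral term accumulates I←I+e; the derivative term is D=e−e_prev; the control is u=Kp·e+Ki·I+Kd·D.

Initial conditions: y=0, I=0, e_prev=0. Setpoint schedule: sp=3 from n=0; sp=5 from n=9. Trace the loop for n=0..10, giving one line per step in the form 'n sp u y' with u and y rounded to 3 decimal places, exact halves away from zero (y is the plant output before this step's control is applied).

(exact arithmetic carried between steps; '≈' marks a value shown rounded to 6 d.p. or computed from one; I and e_prev carry over from the previous line; the table rounds u and y to 3 d.p., halves away from zero)
n=0: y=0, sp=3, e=sp−y=3; I=3, D=e−e_prev=3; u=1/4·3+5/4·3+3/4·3=6.75; next y=3/5·0+1/4·6.75=1.6875
n=1: y=1.6875, sp=3, e=sp−y=1.3125; I=4.3125, D=e−e_prev=-1.6875; u=1/4·1.3125+5/4·4.3125+3/4·(-1.6875)=4.453125; next y=3/5·1.6875+1/4·4.453125≈2.125781
n=2: y≈2.125781, sp=3, e=sp−y≈0.874219; I≈5.186719, D=e−e_prev≈-0.438281; u=1/4·0.874219+5/4·5.186719+3/4·(-0.438281)≈6.373242; next y=3/5·2.125781+1/4·6.373242≈2.868779
n=3: y≈2.868779, sp=3, e=sp−y≈0.131221; I≈5.317939, D=e−e_prev≈-0.742998; u=1/4·0.131221+5/4·5.317939+3/4·(-0.742998)≈6.122981; next y=3/5·2.868779+1/4·6.122981≈3.252013
n=4: y≈3.252013, sp=3, e=sp−y≈-0.252013; I≈5.065927, D=e−e_prev≈-0.383234; u=1/4·(-0.252013)+5/4·5.065927+3/4·(-0.383234)≈5.981980; next y=3/5·3.252013+1/4·5.981980≈3.446703
n=5: y≈3.446703, sp=3, e=sp−y≈-0.446703; I≈4.619224, D=e−e_prev≈-0.194690; u=1/4·(-0.446703)+5/4·4.619224+3/4·(-0.194690)≈5.516337; next y=3/5·3.446703+1/4·5.516337≈3.447106
n=6: y≈3.447106, sp=3, e=sp−y≈-0.447106; I≈4.172118, D=e−e_prev≈-0.000403; u=1/4·(-0.447106)+5/4·4.172118+3/4·(-0.000403)≈5.103069; next y=3/5·3.447106+1/4·5.103069≈3.344031
n=7: y≈3.344031, sp=3, e=sp−y≈-0.344031; I≈3.828087, D=e−e_prev≈0.103075; u=1/4·(-0.344031)+5/4·3.828087+3/4·0.103075≈4.776408; next y=3/5·3.344031+1/4·4.776408≈3.200520
n=8: y≈3.200520, sp=3, e=sp−y≈-0.200520; I≈3.627567, D=e−e_prev≈0.143510; u=1/4·(-0.200520)+5/4·3.627567+3/4·0.143510≈4.591961; next y=3/5·3.200520+1/4·4.591961≈3.068303
n=9: y≈3.068303, sp=5, e=sp−y≈1.931697; I≈5.559264, D=e−e_prev≈2.132218; u=1/4·1.931697+5/4·5.559264+3/4·2.132218≈9.031168; next y=3/5·3.068303+1/4·9.031168≈4.098774
n=10: y≈4.098774, sp=5, e=sp−y≈0.901226; I≈6.460491, D=e−e_prev≈-1.030471; u=1/4·0.901226+5/4·6.460491+3/4·(-1.030471)≈7.528067; next y=3/5·4.098774+1/4·7.528067≈4.341281

0 3 6.750 0.000
1 3 4.453 1.688
2 3 6.373 2.126
3 3 6.123 2.869
4 3 5.982 3.252
5 3 5.516 3.447
6 3 5.103 3.447
7 3 4.776 3.344
8 3 4.592 3.201
9 5 9.031 3.068
10 5 7.528 4.099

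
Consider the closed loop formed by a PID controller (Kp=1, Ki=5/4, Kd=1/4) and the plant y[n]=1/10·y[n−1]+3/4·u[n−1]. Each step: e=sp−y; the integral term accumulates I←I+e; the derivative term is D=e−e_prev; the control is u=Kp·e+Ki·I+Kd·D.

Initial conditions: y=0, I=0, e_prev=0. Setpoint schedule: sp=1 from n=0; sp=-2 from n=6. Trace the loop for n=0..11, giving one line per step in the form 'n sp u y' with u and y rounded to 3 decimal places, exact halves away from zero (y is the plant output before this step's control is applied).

0 1 2.500 0.000
1 1 -1.188 1.875
2 1 4.633 -0.703
3 1 -4.151 3.404
4 1 9.314 -2.773
5 1 -11.217 6.708
6 -2 12.643 -7.742
7 -2 -24.167 8.708
8 -2 31.466 -17.254
9 -2 -53.778 21.874
10 -2 76.212 -38.146
11 -2 -122.337 53.345

(exact arithmetic carried between steps; '≈' marks a value shown rounded to 6 d.p. or computed from one; I and e_prev carry over from the previous line; the table rounds u and y to 3 d.p., halves away from zero)
n=0: y=0, sp=1, e=sp−y=1; I=1, D=e−e_prev=1; u=1·1+5/4·1+1/4·1=2.5; next y=1/10·0+3/4·2.5=1.875
n=1: y=1.875, sp=1, e=sp−y=-0.875; I=0.125, D=e−e_prev=-1.875; u=1·(-0.875)+5/4·0.125+1/4·(-1.875)=-1.1875; next y=1/10·1.875+3/4·(-1.1875)=-0.703125
n=2: y=-0.703125, sp=1, e=sp−y=1.703125; I=1.828125, D=e−e_prev=2.578125; u=1·1.703125+5/4·1.828125+1/4·2.578125≈4.632813; next y=1/10·(-0.703125)+3/4·4.632813≈3.404297
n=3: y≈3.404297, sp=1, e=sp−y≈-2.404297; I≈-0.576172, D=e−e_prev≈-4.107422; u=1·(-2.404297)+5/4·(-0.576172)+1/4·(-4.107422)≈-4.151367; next y=1/10·3.404297+3/4·(-4.151367)≈-2.773096
n=4: y≈-2.773096, sp=1, e=sp−y≈3.773096; I≈3.196924, D=e−e_prev≈6.177393; u=1·3.773096+5/4·3.196924+1/4·6.177393≈9.313599; next y=1/10·(-2.773096)+3/4·9.313599≈6.707889
n=5: y≈6.707889, sp=1, e=sp−y≈-5.707889; I≈-2.510966, D=e−e_prev≈-9.480985; u=1·(-5.707889)+5/4·(-2.510966)+1/4·(-9.480985)≈-11.216843; next y=1/10·6.707889+3/4·(-11.216843)≈-7.741843
n=6: y≈-7.741843, sp=-2, e=sp−y≈5.741843; I≈3.230877, D=e−e_prev≈11.449732; u=1·5.741843+5/4·3.230877+1/4·11.449732≈12.642873; next y=1/10·(-7.741843)+3/4·12.642873≈8.707970
n=7: y≈8.707970, sp=-2, e=sp−y≈-10.707970; I≈-7.477093, D=e−e_prev≈-16.449813; u=1·(-10.707970)+5/4·(-7.477093)+1/4·(-16.449813)≈-24.166790; next y=1/10·8.707970+3/4·(-24.166790)≈-17.254295
n=8: y≈-17.254295, sp=-2, e=sp−y≈15.254295; I≈7.777203, D=e−e_prev≈25.962266; u=1·15.254295+5/4·7.777203+1/4·25.962266≈31.466365; next y=1/10·(-17.254295)+3/4·31.466365≈21.874344
n=9: y≈21.874344, sp=-2, e=sp−y≈-23.874344; I≈-16.097142, D=e−e_prev≈-39.128640; u=1·(-23.874344)+5/4·(-16.097142)+1/4·(-39.128640)≈-53.777931; next y=1/10·21.874344+3/4·(-53.777931)≈-38.146014
n=10: y≈-38.146014, sp=-2, e=sp−y≈36.146014; I≈20.048872, D=e−e_prev≈60.020358; u=1·36.146014+5/4·20.048872+1/4·60.020358≈76.212194; next y=1/10·(-38.146014)+3/4·76.212194≈53.344544
n=11: y≈53.344544, sp=-2, e=sp−y≈-55.344544; I≈-35.295672, D=e−e_prev≈-91.490558; u=1·(-55.344544)+5/4·(-35.295672)+1/4·(-91.490558)≈-122.336774; next y=1/10·53.344544+3/4·(-122.336774)≈-86.418126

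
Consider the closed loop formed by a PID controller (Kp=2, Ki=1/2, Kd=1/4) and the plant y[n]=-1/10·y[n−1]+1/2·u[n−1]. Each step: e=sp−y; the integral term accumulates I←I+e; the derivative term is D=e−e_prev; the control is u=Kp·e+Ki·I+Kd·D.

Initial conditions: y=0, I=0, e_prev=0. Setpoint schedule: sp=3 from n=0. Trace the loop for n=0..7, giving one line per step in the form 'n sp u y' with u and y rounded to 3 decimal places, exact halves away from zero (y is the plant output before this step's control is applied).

(exact arithmetic carried between steps; '≈' marks a value shown rounded to 6 d.p. or computed from one; I and e_prev carry over from the previous line; the table rounds u and y to 3 d.p., halves away from zero)
n=0: y=0, sp=3, e=sp−y=3; I=3, D=e−e_prev=3; u=2·3+1/2·3+1/4·3=8.25; next y=-1/10·0+1/2·8.25=4.125
n=1: y=4.125, sp=3, e=sp−y=-1.125; I=1.875, D=e−e_prev=-4.125; u=2·(-1.125)+1/2·1.875+1/4·(-4.125)=-2.34375; next y=-1/10·4.125+1/2·(-2.34375)=-1.584375
n=2: y=-1.584375, sp=3, e=sp−y=4.584375; I=6.459375, D=e−e_prev=5.709375; u=2·4.584375+1/2·6.459375+1/4·5.709375≈13.825781; next y=-1/10·(-1.584375)+1/2·13.825781≈7.071328
n=3: y≈7.071328, sp=3, e=sp−y≈-4.071328; I≈2.388047, D=e−e_prev≈-8.655703; u=2·(-4.071328)+1/2·2.388047+1/4·(-8.655703)≈-9.112559; next y=-1/10·7.071328+1/2·(-9.112559)≈-5.263412
n=4: y≈-5.263412, sp=3, e=sp−y≈8.263412; I≈10.651459, D=e−e_prev≈12.334740; u=2·8.263412+1/2·10.651459+1/4·12.334740≈24.936239; next y=-1/10·(-5.263412)+1/2·24.936239≈12.994461
n=5: y≈12.994461, sp=3, e=sp−y≈-9.994461; I≈0.656998, D=e−e_prev≈-18.257873; u=2·(-9.994461)+1/2·0.656998+1/4·(-18.257873)≈-24.224890; next y=-1/10·12.994461+1/2·(-24.224890)≈-13.411891
n=6: y≈-13.411891, sp=3, e=sp−y≈16.411891; I≈17.068890, D=e−e_prev≈26.406352; u=2·16.411891+1/2·17.068890+1/4·26.406352≈47.959815; next y=-1/10·(-13.411891)+1/2·47.959815≈25.321097
n=7: y≈25.321097, sp=3, e=sp−y≈-22.321097; I≈-5.252207, D=e−e_prev≈-38.732988; u=2·(-22.321097)+1/2·(-5.252207)+1/4·(-38.732988)≈-56.951544; next y=-1/10·25.321097+1/2·(-56.951544)≈-31.007882

0 3 8.250 0.000
1 3 -2.344 4.125
2 3 13.826 -1.584
3 3 -9.113 7.071
4 3 24.936 -5.263
5 3 -24.225 12.994
6 3 47.960 -13.412
7 3 -56.952 25.321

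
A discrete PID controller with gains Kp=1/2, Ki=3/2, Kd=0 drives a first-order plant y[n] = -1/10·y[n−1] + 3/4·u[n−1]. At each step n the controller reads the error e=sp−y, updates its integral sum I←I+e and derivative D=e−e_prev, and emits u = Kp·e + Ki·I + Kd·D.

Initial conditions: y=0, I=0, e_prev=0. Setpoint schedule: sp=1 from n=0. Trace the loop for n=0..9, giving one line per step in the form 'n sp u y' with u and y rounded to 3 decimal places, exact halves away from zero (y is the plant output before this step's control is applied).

(exact arithmetic carried between steps; '≈' marks a value shown rounded to 6 d.p. or computed from one; I and e_prev carry over from the previous line; the table rounds u and y to 3 d.p., halves away from zero)
n=0: y=0, sp=1, e=sp−y=1; I=1, D=e−e_prev=1; u=1/2·1+3/2·1+0·1=2; next y=-1/10·0+3/4·2=1.5
n=1: y=1.5, sp=1, e=sp−y=-0.5; I=0.5, D=e−e_prev=-1.5; u=1/2·(-0.5)+3/2·0.5+0·(-1.5)=0.5; next y=-1/10·1.5+3/4·0.5=0.225
n=2: y=0.225, sp=1, e=sp−y=0.775; I=1.275, D=e−e_prev=1.275; u=1/2·0.775+3/2·1.275+0·1.275=2.3; next y=-1/10·0.225+3/4·2.3=1.7025
n=3: y=1.7025, sp=1, e=sp−y=-0.7025; I=0.5725, D=e−e_prev=-1.4775; u=1/2·(-0.7025)+3/2·0.5725+0·(-1.4775)=0.5075; next y=-1/10·1.7025+3/4·0.5075=0.210375
n=4: y=0.210375, sp=1, e=sp−y=0.789625; I=1.362125, D=e−e_prev=1.492125; u=1/2·0.789625+3/2·1.362125+0·1.492125=2.438; next y=-1/10·0.210375+3/4·2.438≈1.807463
n=5: y≈1.807463, sp=1, e=sp−y≈-0.807463; I≈0.554663, D=e−e_prev≈-1.597088; u=1/2·(-0.807463)+3/2·0.554663+0·(-1.597088)≈0.428263; next y=-1/10·1.807463+3/4·0.428263≈0.140451
n=6: y≈0.140451, sp=1, e=sp−y≈0.859549; I≈1.414212, D=e−e_prev≈1.667012; u=1/2·0.859549+3/2·1.414212+0·1.667012≈2.551093; next y=-1/10·0.140451+3/4·2.551093≈1.899274
n=7: y≈1.899274, sp=1, e=sp−y≈-0.899274; I≈0.514938, D=e−e_prev≈-1.758824; u=1/2·(-0.899274)+3/2·0.514938+0·(-1.758824)≈0.322769; next y=-1/10·1.899274+3/4·0.322769≈0.052149
n=8: y≈0.052149, sp=1, e=sp−y≈0.947851; I≈1.462788, D=e−e_prev≈1.847125; u=1/2·0.947851+3/2·1.462788+0·1.847125≈2.668107; next y=-1/10·0.052149+3/4·2.668107≈1.995866
n=9: y≈1.995866, sp=1, e=sp−y≈-0.995866; I≈0.466922, D=e−e_prev≈-1.943716; u=1/2·(-0.995866)+3/2·0.466922+0·(-1.943716)≈0.202451; next y=-1/10·1.995866+3/4·0.202451≈-0.047748

0 1 2.000 0.000
1 1 0.500 1.500
2 1 2.300 0.225
3 1 0.508 1.703
4 1 2.438 0.210
5 1 0.428 1.807
6 1 2.551 0.140
7 1 0.323 1.899
8 1 2.668 0.052
9 1 0.202 1.996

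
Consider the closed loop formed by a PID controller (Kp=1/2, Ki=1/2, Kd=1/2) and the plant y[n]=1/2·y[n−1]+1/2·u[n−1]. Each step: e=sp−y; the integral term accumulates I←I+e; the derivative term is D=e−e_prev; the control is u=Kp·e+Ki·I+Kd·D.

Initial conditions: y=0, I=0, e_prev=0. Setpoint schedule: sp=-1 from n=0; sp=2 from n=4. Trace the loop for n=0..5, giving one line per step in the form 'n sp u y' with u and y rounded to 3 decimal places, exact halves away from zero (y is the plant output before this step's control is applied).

(exact arithmetic carried between steps; '≈' marks a value shown rounded to 6 d.p. or computed from one; I and e_prev carry over from the previous line; the table rounds u and y to 3 d.p., halves away from zero)
n=0: y=0, sp=-1, e=sp−y=-1; I=-1, D=e−e_prev=-1; u=1/2·(-1)+1/2·(-1)+1/2·(-1)=-1.5; next y=1/2·0+1/2·(-1.5)=-0.75
n=1: y=-0.75, sp=-1, e=sp−y=-0.25; I=-1.25, D=e−e_prev=0.75; u=1/2·(-0.25)+1/2·(-1.25)+1/2·0.75=-0.375; next y=1/2·(-0.75)+1/2·(-0.375)=-0.5625
n=2: y=-0.5625, sp=-1, e=sp−y=-0.4375; I=-1.6875, D=e−e_prev=-0.1875; u=1/2·(-0.4375)+1/2·(-1.6875)+1/2·(-0.1875)=-1.15625; next y=1/2·(-0.5625)+1/2·(-1.15625)=-0.859375
n=3: y=-0.859375, sp=-1, e=sp−y=-0.140625; I=-1.828125, D=e−e_prev=0.296875; u=1/2·(-0.140625)+1/2·(-1.828125)+1/2·0.296875≈-0.835938; next y=1/2·(-0.859375)+1/2·(-0.835938)≈-0.847656
n=4: y≈-0.847656, sp=2, e=sp−y≈2.847656; I≈1.019531, D=e−e_prev≈2.988281; u=1/2·2.847656+1/2·1.019531+1/2·2.988281≈3.427734; next y=1/2·(-0.847656)+1/2·3.427734≈1.290039
n=5: y≈1.290039, sp=2, e=sp−y≈0.709961; I≈1.729492, D=e−e_prev≈-2.137695; u=1/2·0.709961+1/2·1.729492+1/2·(-2.137695)≈0.150879; next y=1/2·1.290039+1/2·0.150879≈0.720459

0 -1 -1.500 0.000
1 -1 -0.375 -0.750
2 -1 -1.156 -0.563
3 -1 -0.836 -0.859
4 2 3.428 -0.848
5 2 0.151 1.290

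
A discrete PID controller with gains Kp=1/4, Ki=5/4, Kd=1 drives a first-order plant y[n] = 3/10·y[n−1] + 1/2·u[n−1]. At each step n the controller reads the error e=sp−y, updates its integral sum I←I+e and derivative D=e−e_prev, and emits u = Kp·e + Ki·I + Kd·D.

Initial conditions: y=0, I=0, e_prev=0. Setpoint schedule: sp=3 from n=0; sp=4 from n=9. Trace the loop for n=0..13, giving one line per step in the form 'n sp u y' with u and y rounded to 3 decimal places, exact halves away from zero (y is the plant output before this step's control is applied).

0 3 7.500 0.000
1 3 -1.125 3.750
2 3 9.656 0.563
3 3 -1.570 4.997
4 3 11.075 0.714
5 3 -2.945 5.752
6 3 12.400 0.253
7 3 -4.722 6.276
8 3 14.091 -0.478
9 4 -4.266 6.902
10 4 15.898 -0.062
11 4 -5.970 7.930
12 4 18.451 -0.606
13 4 -8.452 9.043

(exact arithmetic carried between steps; '≈' marks a value shown rounded to 6 d.p. or computed from one; I and e_prev carry over from the previous line; the table rounds u and y to 3 d.p., halves away from zero)
n=0: y=0, sp=3, e=sp−y=3; I=3, D=e−e_prev=3; u=1/4·3+5/4·3+1·3=7.5; next y=3/10·0+1/2·7.5=3.75
n=1: y=3.75, sp=3, e=sp−y=-0.75; I=2.25, D=e−e_prev=-3.75; u=1/4·(-0.75)+5/4·2.25+1·(-3.75)=-1.125; next y=3/10·3.75+1/2·(-1.125)=0.5625
n=2: y=0.5625, sp=3, e=sp−y=2.4375; I=4.6875, D=e−e_prev=3.1875; u=1/4·2.4375+5/4·4.6875+1·3.1875=9.65625; next y=3/10·0.5625+1/2·9.65625=4.996875
n=3: y=4.996875, sp=3, e=sp−y=-1.996875; I=2.690625, D=e−e_prev=-4.434375; u=1/4·(-1.996875)+5/4·2.690625+1·(-4.434375)≈-1.570313; next y=3/10·4.996875+1/2·(-1.570313)≈0.713906
n=4: y≈0.713906, sp=3, e=sp−y≈2.286094; I≈4.976719, D=e−e_prev≈4.282969; u=1/4·2.286094+5/4·4.976719+1·4.282969≈11.075391; next y=3/10·0.713906+1/2·11.075391≈5.751867
n=5: y≈5.751867, sp=3, e=sp−y≈-2.751867; I≈2.224852, D=e−e_prev≈-5.037961; u=1/4·(-2.751867)+5/4·2.224852+1·(-5.037961)≈-2.944863; next y=3/10·5.751867+1/2·(-2.944863)≈0.253129
n=6: y≈0.253129, sp=3, e=sp−y≈2.746871; I≈4.971723, D=e−e_prev≈5.498739; u=1/4·2.746871+5/4·4.971723+1·5.498739≈12.400110; next y=3/10·0.253129+1/2·12.400110≈6.275994
n=7: y≈6.275994, sp=3, e=sp−y≈-3.275994; I≈1.695729, D=e−e_prev≈-6.022865; u=1/4·(-3.275994)+5/4·1.695729+1·(-6.022865)≈-4.722202; next y=3/10·6.275994+1/2·(-4.722202)≈-0.478303
n=8: y≈-0.478303, sp=3, e=sp−y≈3.478303; I≈5.174032, D=e−e_prev≈6.754297; u=1/4·3.478303+5/4·5.174032+1·6.754297≈14.091413; next y=3/10·(-0.478303)+1/2·14.091413≈6.902215
n=9: y≈6.902215, sp=4, e=sp−y≈-2.902215; I≈2.271817, D=e−e_prev≈-6.380518; u=1/4·(-2.902215)+5/4·2.271817+1·(-6.380518)≈-4.266301; next y=3/10·6.902215+1/2·(-4.266301)≈-0.062486
n=10: y≈-0.062486, sp=4, e=sp−y≈4.062486; I≈6.334303, D=e−e_prev≈6.964701; u=1/4·4.062486+5/4·6.334303+1·6.964701≈15.898201; next y=3/10·(-0.062486)+1/2·15.898201≈7.930355
n=11: y≈7.930355, sp=4, e=sp−y≈-3.930355; I≈2.403948, D=e−e_prev≈-7.992841; u=1/4·(-3.930355)+5/4·2.403948+1·(-7.992841)≈-5.970495; next y=3/10·7.930355+1/2·(-5.970495)≈-0.606141
n=12: y≈-0.606141, sp=4, e=sp−y≈4.606141; I≈7.010089, D=e−e_prev≈8.536496; u=1/4·4.606141+5/4·7.010089+1·8.536496≈18.450642; next y=3/10·(-0.606141)+1/2·18.450642≈9.043479
n=13: y≈9.043479, sp=4, e=sp−y≈-5.043479; I≈1.966610, D=e−e_prev≈-9.649620; u=1/4·(-5.043479)+5/4·1.966610+1·(-9.649620)≈-8.452227; next y=3/10·9.043479+1/2·(-8.452227)≈-1.513070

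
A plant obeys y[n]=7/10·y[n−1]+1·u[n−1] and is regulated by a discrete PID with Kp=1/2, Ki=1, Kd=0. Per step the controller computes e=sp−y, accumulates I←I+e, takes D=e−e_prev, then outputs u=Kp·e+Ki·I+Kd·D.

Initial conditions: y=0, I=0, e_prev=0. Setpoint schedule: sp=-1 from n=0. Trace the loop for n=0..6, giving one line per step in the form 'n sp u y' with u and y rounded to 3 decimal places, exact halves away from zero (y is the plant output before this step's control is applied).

0 -1 -1.500 0.000
1 -1 -0.250 -1.500
2 -1 -0.050 -1.300
3 -1 -0.260 -0.960
4 -1 -0.342 -0.932
5 -1 -0.316 -0.994
6 -1 -0.295 -1.012

(exact arithmetic carried between steps; '≈' marks a value shown rounded to 6 d.p. or computed from one; I and e_prev carry over from the previous line; the table rounds u and y to 3 d.p., halves away from zero)
n=0: y=0, sp=-1, e=sp−y=-1; I=-1, D=e−e_prev=-1; u=1/2·(-1)+1·(-1)+0·(-1)=-1.5; next y=7/10·0+1·(-1.5)=-1.5
n=1: y=-1.5, sp=-1, e=sp−y=0.5; I=-0.5, D=e−e_prev=1.5; u=1/2·0.5+1·(-0.5)+0·1.5=-0.25; next y=7/10·(-1.5)+1·(-0.25)=-1.3
n=2: y=-1.3, sp=-1, e=sp−y=0.3; I=-0.2, D=e−e_prev=-0.2; u=1/2·0.3+1·(-0.2)+0·(-0.2)=-0.05; next y=7/10·(-1.3)+1·(-0.05)=-0.96
n=3: y=-0.96, sp=-1, e=sp−y=-0.04; I=-0.24, D=e−e_prev=-0.34; u=1/2·(-0.04)+1·(-0.24)+0·(-0.34)=-0.26; next y=7/10·(-0.96)+1·(-0.26)=-0.932
n=4: y=-0.932, sp=-1, e=sp−y=-0.068; I=-0.308, D=e−e_prev=-0.028; u=1/2·(-0.068)+1·(-0.308)+0·(-0.028)=-0.342; next y=7/10·(-0.932)+1·(-0.342)=-0.9944
n=5: y=-0.9944, sp=-1, e=sp−y=-0.0056; I=-0.3136, D=e−e_prev=0.0624; u=1/2·(-0.0056)+1·(-0.3136)+0·0.0624=-0.3164; next y=7/10·(-0.9944)+1·(-0.3164)=-1.01248
n=6: y=-1.01248, sp=-1, e=sp−y=0.01248; I=-0.30112, D=e−e_prev=0.01808; u=1/2·0.01248+1·(-0.30112)+0·0.01808=-0.29488; next y=7/10·(-1.01248)+1·(-0.29488)=-1.003616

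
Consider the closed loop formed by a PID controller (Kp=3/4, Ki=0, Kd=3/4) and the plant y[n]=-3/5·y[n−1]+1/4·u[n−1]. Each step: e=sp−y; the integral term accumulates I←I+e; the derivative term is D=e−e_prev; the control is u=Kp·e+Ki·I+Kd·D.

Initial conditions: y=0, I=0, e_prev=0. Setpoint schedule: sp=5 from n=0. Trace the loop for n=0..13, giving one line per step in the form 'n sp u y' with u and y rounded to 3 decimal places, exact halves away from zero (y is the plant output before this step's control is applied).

(exact arithmetic carried between steps; '≈' marks a value shown rounded to 6 d.p. or computed from one; I and e_prev carry over from the previous line; the table rounds u and y to 3 d.p., halves away from zero)
n=0: y=0, sp=5, e=sp−y=5; I=5, D=e−e_prev=5; u=3/4·5+0·5+3/4·5=7.5; next y=-3/5·0+1/4·7.5=1.875
n=1: y=1.875, sp=5, e=sp−y=3.125; I=8.125, D=e−e_prev=-1.875; u=3/4·3.125+0·8.125+3/4·(-1.875)=0.9375; next y=-3/5·1.875+1/4·0.9375=-0.890625
n=2: y=-0.890625, sp=5, e=sp−y=5.890625; I=14.015625, D=e−e_prev=2.765625; u=3/4·5.890625+0·14.015625+3/4·2.765625≈6.492188; next y=-3/5·(-0.890625)+1/4·6.492188≈2.157422
n=3: y≈2.157422, sp=5, e=sp−y≈2.842578; I≈16.858203, D=e−e_prev≈-3.048047; u=3/4·2.842578+0·16.858203+3/4·(-3.048047)≈-0.154102; next y=-3/5·2.157422+1/4·(-0.154102)≈-1.332979
n=4: y≈-1.332979, sp=5, e=sp−y≈6.332979; I≈23.191182, D=e−e_prev≈3.490400; u=3/4·6.332979+0·23.191182+3/4·3.490400≈7.367534; next y=-3/5·(-1.332979)+1/4·7.367534≈2.641671
n=5: y≈2.641671, sp=5, e=sp−y≈2.358329; I≈25.549511, D=e−e_prev≈-3.974649; u=3/4·2.358329+0·25.549511+3/4·(-3.974649)≈-1.212240; next y=-3/5·2.641671+1/4·(-1.212240)≈-1.888062
n=6: y≈-1.888062, sp=5, e=sp−y≈6.888062; I≈32.437573, D=e−e_prev≈4.529733; u=3/4·6.888062+0·32.437573+3/4·4.529733≈8.563347; next y=-3/5·(-1.888062)+1/4·8.563347≈3.273674
n=7: y≈3.273674, sp=5, e=sp−y≈1.726326; I≈34.163899, D=e−e_prev≈-5.161736; u=3/4·1.726326+0·34.163899+3/4·(-5.161736)≈-2.576558; next y=-3/5·3.273674+1/4·(-2.576558)≈-2.608344
n=8: y≈-2.608344, sp=5, e=sp−y≈7.608344; I≈41.772243, D=e−e_prev≈5.882018; u=3/4·7.608344+0·41.772243+3/4·5.882018≈10.117771; next y=-3/5·(-2.608344)+1/4·10.117771≈4.094449
n=9: y≈4.094449, sp=5, e=sp−y≈0.905551; I≈42.677794, D=e−e_prev≈-6.702793; u=3/4·0.905551+0·42.677794+3/4·(-6.702793)≈-4.347932; next y=-3/5·4.094449+1/4·(-4.347932)≈-3.543652
n=10: y≈-3.543652, sp=5, e=sp−y≈8.543652; I≈51.221446, D=e−e_prev≈7.638102; u=3/4·8.543652+0·51.221446+3/4·7.638102≈12.136316; next y=-3/5·(-3.543652)+1/4·12.136316≈5.160270
n=11: y≈5.160270, sp=5, e=sp−y≈-0.160270; I≈51.061176, D=e−e_prev≈-8.703923; u=3/4·(-0.160270)+0·51.061176+3/4·(-8.703923)≈-6.648145; next y=-3/5·5.160270+1/4·(-6.648145)≈-4.758198
n=12: y≈-4.758198, sp=5, e=sp−y≈9.758198; I≈60.819375, D=e−e_prev≈9.918469; u=3/4·9.758198+0·60.819375+3/4·9.918469≈14.757500; next y=-3/5·(-4.758198)+1/4·14.757500≈6.544294
n=13: y≈6.544294, sp=5, e=sp−y≈-1.544294; I≈59.275080, D=e−e_prev≈-11.302493; u=3/4·(-1.544294)+0·59.275080+3/4·(-11.302493)≈-9.635090; next y=-3/5·6.544294+1/4·(-9.635090)≈-6.335349

0 5 7.500 0.000
1 5 0.938 1.875
2 5 6.492 -0.891
3 5 -0.154 2.157
4 5 7.368 -1.333
5 5 -1.212 2.642
6 5 8.563 -1.888
7 5 -2.577 3.274
8 5 10.118 -2.608
9 5 -4.348 4.094
10 5 12.136 -3.544
11 5 -6.648 5.160
12 5 14.758 -4.758
13 5 -9.635 6.544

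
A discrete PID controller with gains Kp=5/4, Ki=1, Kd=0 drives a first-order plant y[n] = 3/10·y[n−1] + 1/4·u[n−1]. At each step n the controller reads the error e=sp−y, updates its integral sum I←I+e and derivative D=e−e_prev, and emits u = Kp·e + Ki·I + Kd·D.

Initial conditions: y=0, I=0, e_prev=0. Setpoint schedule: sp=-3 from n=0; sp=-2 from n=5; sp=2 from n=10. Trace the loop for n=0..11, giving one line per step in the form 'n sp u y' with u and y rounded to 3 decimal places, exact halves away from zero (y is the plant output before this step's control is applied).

0 -3 -6.750 0.000
1 -3 -5.953 -1.688
2 -3 -6.575 -1.995
3 -3 -7.023 -2.242
4 -3 -7.362 -2.428
5 -2 -5.367 -2.569
6 -2 -5.825 -2.112
7 -2 -5.763 -2.090
8 -2 -5.723 -2.068
9 -2 -5.693 -2.051
10 2 3.330 -2.039
11 2 2.285 0.221

(exact arithmetic carried between steps; '≈' marks a value shown rounded to 6 d.p. or computed from one; I and e_prev carry over from the previous line; the table rounds u and y to 3 d.p., halves away from zero)
n=0: y=0, sp=-3, e=sp−y=-3; I=-3, D=e−e_prev=-3; u=5/4·(-3)+1·(-3)+0·(-3)=-6.75; next y=3/10·0+1/4·(-6.75)=-1.6875
n=1: y=-1.6875, sp=-3, e=sp−y=-1.3125; I=-4.3125, D=e−e_prev=1.6875; u=5/4·(-1.3125)+1·(-4.3125)+0·1.6875=-5.953125; next y=3/10·(-1.6875)+1/4·(-5.953125)≈-1.994531
n=2: y≈-1.994531, sp=-3, e=sp−y≈-1.005469; I≈-5.317969, D=e−e_prev≈0.307031; u=5/4·(-1.005469)+1·(-5.317969)+0·0.307031≈-6.574805; next y=3/10·(-1.994531)+1/4·(-6.574805)≈-2.242061
n=3: y≈-2.242061, sp=-3, e=sp−y≈-0.757939; I≈-6.075908, D=e−e_prev≈0.247529; u=5/4·(-0.757939)+1·(-6.075908)+0·0.247529≈-7.023333; next y=3/10·(-2.242061)+1/4·(-7.023333)≈-2.428451
n=4: y≈-2.428451, sp=-3, e=sp−y≈-0.571549; I≈-6.647457, D=e−e_prev≈0.186391; u=5/4·(-0.571549)+1·(-6.647457)+0·0.186391≈-7.361893; next y=3/10·(-2.428451)+1/4·(-7.361893)≈-2.569009
n=5: y≈-2.569009, sp=-2, e=sp−y≈0.569009; I≈-6.078448, D=e−e_prev≈1.140557; u=5/4·0.569009+1·(-6.078448)+0·1.140557≈-5.367188; next y=3/10·(-2.569009)+1/4·(-5.367188)≈-2.112499
n=6: y≈-2.112499, sp=-2, e=sp−y≈0.112499; I≈-5.965949, D=e−e_prev≈-0.456509; u=5/4·0.112499+1·(-5.965949)+0·(-0.456509)≈-5.825325; next y=3/10·(-2.112499)+1/4·(-5.825325)≈-2.090081
n=7: y≈-2.090081, sp=-2, e=sp−y≈0.090081; I≈-5.875868, D=e−e_prev≈-0.022419; u=5/4·0.090081+1·(-5.875868)+0·(-0.022419)≈-5.763267; next y=3/10·(-2.090081)+1/4·(-5.763267)≈-2.067841
n=8: y≈-2.067841, sp=-2, e=sp−y≈0.067841; I≈-5.808027, D=e−e_prev≈-0.022240; u=5/4·0.067841+1·(-5.808027)+0·(-0.022240)≈-5.723226; next y=3/10·(-2.067841)+1/4·(-5.723226)≈-2.051159
n=9: y≈-2.051159, sp=-2, e=sp−y≈0.051159; I≈-5.756868, D=e−e_prev≈-0.016682; u=5/4·0.051159+1·(-5.756868)+0·(-0.016682)≈-5.692920; next y=3/10·(-2.051159)+1/4·(-5.692920)≈-2.038578
n=10: y≈-2.038578, sp=2, e=sp−y≈4.038578; I≈-1.718291, D=e−e_prev≈3.987419; u=5/4·4.038578+1·(-1.718291)+0·3.987419≈3.329931; next y=3/10·(-2.038578)+1/4·3.329931≈0.220910
n=11: y≈0.220910, sp=2, e=sp−y≈1.779090; I≈0.060800, D=e−e_prev≈-2.259487; u=5/4·1.779090+1·0.060800+0·(-2.259487)≈2.284663; next y=3/10·0.220910+1/4·2.284663≈0.637439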